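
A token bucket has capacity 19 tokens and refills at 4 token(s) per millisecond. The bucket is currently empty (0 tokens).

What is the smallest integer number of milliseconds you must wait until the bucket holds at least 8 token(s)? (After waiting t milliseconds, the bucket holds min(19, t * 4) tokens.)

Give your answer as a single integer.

Answer: 2

Derivation:
Need t * 4 >= 8, so t >= 8/4.
Smallest integer t = ceil(8/4) = 2.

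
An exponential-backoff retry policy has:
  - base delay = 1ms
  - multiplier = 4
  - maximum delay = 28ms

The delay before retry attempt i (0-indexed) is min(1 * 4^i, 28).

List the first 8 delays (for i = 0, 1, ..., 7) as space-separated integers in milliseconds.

Answer: 1 4 16 28 28 28 28 28

Derivation:
Computing each delay:
  i=0: min(1*4^0, 28) = 1
  i=1: min(1*4^1, 28) = 4
  i=2: min(1*4^2, 28) = 16
  i=3: min(1*4^3, 28) = 28
  i=4: min(1*4^4, 28) = 28
  i=5: min(1*4^5, 28) = 28
  i=6: min(1*4^6, 28) = 28
  i=7: min(1*4^7, 28) = 28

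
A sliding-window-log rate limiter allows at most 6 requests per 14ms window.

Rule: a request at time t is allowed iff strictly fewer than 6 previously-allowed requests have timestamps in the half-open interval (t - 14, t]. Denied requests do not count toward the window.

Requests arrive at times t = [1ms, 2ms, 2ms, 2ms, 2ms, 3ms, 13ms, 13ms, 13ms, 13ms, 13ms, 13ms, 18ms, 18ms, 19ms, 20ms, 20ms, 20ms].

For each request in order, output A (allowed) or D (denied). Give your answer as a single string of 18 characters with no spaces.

Tracking allowed requests in the window:
  req#1 t=1ms: ALLOW
  req#2 t=2ms: ALLOW
  req#3 t=2ms: ALLOW
  req#4 t=2ms: ALLOW
  req#5 t=2ms: ALLOW
  req#6 t=3ms: ALLOW
  req#7 t=13ms: DENY
  req#8 t=13ms: DENY
  req#9 t=13ms: DENY
  req#10 t=13ms: DENY
  req#11 t=13ms: DENY
  req#12 t=13ms: DENY
  req#13 t=18ms: ALLOW
  req#14 t=18ms: ALLOW
  req#15 t=19ms: ALLOW
  req#16 t=20ms: ALLOW
  req#17 t=20ms: ALLOW
  req#18 t=20ms: ALLOW

Answer: AAAAAADDDDDDAAAAAA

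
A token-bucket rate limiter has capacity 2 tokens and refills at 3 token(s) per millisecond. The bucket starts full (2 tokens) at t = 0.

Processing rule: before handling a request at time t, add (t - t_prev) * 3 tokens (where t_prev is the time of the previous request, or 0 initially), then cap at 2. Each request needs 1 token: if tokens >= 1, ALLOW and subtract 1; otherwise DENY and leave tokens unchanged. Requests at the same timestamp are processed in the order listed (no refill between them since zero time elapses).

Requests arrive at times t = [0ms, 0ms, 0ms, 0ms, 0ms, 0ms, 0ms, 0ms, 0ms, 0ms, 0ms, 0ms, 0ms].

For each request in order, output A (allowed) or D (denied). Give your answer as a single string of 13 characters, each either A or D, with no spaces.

Simulating step by step:
  req#1 t=0ms: ALLOW
  req#2 t=0ms: ALLOW
  req#3 t=0ms: DENY
  req#4 t=0ms: DENY
  req#5 t=0ms: DENY
  req#6 t=0ms: DENY
  req#7 t=0ms: DENY
  req#8 t=0ms: DENY
  req#9 t=0ms: DENY
  req#10 t=0ms: DENY
  req#11 t=0ms: DENY
  req#12 t=0ms: DENY
  req#13 t=0ms: DENY

Answer: AADDDDDDDDDDD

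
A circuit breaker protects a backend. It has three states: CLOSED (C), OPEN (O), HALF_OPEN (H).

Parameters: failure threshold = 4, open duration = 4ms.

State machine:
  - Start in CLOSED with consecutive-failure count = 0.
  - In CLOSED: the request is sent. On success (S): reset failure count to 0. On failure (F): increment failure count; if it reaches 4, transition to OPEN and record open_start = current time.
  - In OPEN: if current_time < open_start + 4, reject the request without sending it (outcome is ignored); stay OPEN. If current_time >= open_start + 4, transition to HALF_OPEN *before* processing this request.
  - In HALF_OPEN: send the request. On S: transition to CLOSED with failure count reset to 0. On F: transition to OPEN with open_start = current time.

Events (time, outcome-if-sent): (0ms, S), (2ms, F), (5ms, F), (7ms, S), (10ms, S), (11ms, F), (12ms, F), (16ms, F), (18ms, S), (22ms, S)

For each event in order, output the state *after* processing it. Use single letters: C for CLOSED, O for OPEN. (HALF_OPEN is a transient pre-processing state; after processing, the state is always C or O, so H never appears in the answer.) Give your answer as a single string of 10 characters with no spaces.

Answer: CCCCCCCCCC

Derivation:
State after each event:
  event#1 t=0ms outcome=S: state=CLOSED
  event#2 t=2ms outcome=F: state=CLOSED
  event#3 t=5ms outcome=F: state=CLOSED
  event#4 t=7ms outcome=S: state=CLOSED
  event#5 t=10ms outcome=S: state=CLOSED
  event#6 t=11ms outcome=F: state=CLOSED
  event#7 t=12ms outcome=F: state=CLOSED
  event#8 t=16ms outcome=F: state=CLOSED
  event#9 t=18ms outcome=S: state=CLOSED
  event#10 t=22ms outcome=S: state=CLOSED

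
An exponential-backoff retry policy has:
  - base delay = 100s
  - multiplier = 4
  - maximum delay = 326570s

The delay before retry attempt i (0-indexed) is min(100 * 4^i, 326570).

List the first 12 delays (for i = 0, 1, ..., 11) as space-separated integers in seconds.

Answer: 100 400 1600 6400 25600 102400 326570 326570 326570 326570 326570 326570

Derivation:
Computing each delay:
  i=0: min(100*4^0, 326570) = 100
  i=1: min(100*4^1, 326570) = 400
  i=2: min(100*4^2, 326570) = 1600
  i=3: min(100*4^3, 326570) = 6400
  i=4: min(100*4^4, 326570) = 25600
  i=5: min(100*4^5, 326570) = 102400
  i=6: min(100*4^6, 326570) = 326570
  i=7: min(100*4^7, 326570) = 326570
  i=8: min(100*4^8, 326570) = 326570
  i=9: min(100*4^9, 326570) = 326570
  i=10: min(100*4^10, 326570) = 326570
  i=11: min(100*4^11, 326570) = 326570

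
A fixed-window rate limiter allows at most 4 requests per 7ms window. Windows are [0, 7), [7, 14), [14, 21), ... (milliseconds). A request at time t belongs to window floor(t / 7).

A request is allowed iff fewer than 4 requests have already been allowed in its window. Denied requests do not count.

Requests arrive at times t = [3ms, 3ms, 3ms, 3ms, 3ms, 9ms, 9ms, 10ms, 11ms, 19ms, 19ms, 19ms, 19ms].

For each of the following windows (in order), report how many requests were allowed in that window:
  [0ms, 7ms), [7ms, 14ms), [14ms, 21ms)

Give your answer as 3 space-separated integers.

Processing requests:
  req#1 t=3ms (window 0): ALLOW
  req#2 t=3ms (window 0): ALLOW
  req#3 t=3ms (window 0): ALLOW
  req#4 t=3ms (window 0): ALLOW
  req#5 t=3ms (window 0): DENY
  req#6 t=9ms (window 1): ALLOW
  req#7 t=9ms (window 1): ALLOW
  req#8 t=10ms (window 1): ALLOW
  req#9 t=11ms (window 1): ALLOW
  req#10 t=19ms (window 2): ALLOW
  req#11 t=19ms (window 2): ALLOW
  req#12 t=19ms (window 2): ALLOW
  req#13 t=19ms (window 2): ALLOW

Allowed counts by window: 4 4 4

Answer: 4 4 4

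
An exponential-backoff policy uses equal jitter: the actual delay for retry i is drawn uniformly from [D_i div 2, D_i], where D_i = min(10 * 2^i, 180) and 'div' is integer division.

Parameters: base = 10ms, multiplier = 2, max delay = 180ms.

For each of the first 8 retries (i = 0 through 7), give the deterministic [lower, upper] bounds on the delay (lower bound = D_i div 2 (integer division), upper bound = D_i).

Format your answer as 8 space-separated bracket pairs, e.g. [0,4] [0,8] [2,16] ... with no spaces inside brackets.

Computing bounds per retry:
  i=0: D_i=min(10*2^0,180)=10, bounds=[5,10]
  i=1: D_i=min(10*2^1,180)=20, bounds=[10,20]
  i=2: D_i=min(10*2^2,180)=40, bounds=[20,40]
  i=3: D_i=min(10*2^3,180)=80, bounds=[40,80]
  i=4: D_i=min(10*2^4,180)=160, bounds=[80,160]
  i=5: D_i=min(10*2^5,180)=180, bounds=[90,180]
  i=6: D_i=min(10*2^6,180)=180, bounds=[90,180]
  i=7: D_i=min(10*2^7,180)=180, bounds=[90,180]

Answer: [5,10] [10,20] [20,40] [40,80] [80,160] [90,180] [90,180] [90,180]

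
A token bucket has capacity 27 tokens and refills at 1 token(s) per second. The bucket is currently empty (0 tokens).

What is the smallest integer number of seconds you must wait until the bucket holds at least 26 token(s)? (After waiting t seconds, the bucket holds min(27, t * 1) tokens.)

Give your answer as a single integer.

Need t * 1 >= 26, so t >= 26/1.
Smallest integer t = ceil(26/1) = 26.

Answer: 26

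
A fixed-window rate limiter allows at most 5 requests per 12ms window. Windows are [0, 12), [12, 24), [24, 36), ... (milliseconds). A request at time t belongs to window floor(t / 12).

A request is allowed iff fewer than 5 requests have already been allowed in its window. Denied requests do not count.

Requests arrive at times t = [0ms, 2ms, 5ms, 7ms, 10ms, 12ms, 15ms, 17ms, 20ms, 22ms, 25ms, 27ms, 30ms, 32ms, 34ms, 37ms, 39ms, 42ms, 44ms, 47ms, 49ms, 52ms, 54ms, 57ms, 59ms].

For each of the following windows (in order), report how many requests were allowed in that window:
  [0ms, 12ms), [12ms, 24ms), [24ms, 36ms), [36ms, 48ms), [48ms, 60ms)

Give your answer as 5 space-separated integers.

Processing requests:
  req#1 t=0ms (window 0): ALLOW
  req#2 t=2ms (window 0): ALLOW
  req#3 t=5ms (window 0): ALLOW
  req#4 t=7ms (window 0): ALLOW
  req#5 t=10ms (window 0): ALLOW
  req#6 t=12ms (window 1): ALLOW
  req#7 t=15ms (window 1): ALLOW
  req#8 t=17ms (window 1): ALLOW
  req#9 t=20ms (window 1): ALLOW
  req#10 t=22ms (window 1): ALLOW
  req#11 t=25ms (window 2): ALLOW
  req#12 t=27ms (window 2): ALLOW
  req#13 t=30ms (window 2): ALLOW
  req#14 t=32ms (window 2): ALLOW
  req#15 t=34ms (window 2): ALLOW
  req#16 t=37ms (window 3): ALLOW
  req#17 t=39ms (window 3): ALLOW
  req#18 t=42ms (window 3): ALLOW
  req#19 t=44ms (window 3): ALLOW
  req#20 t=47ms (window 3): ALLOW
  req#21 t=49ms (window 4): ALLOW
  req#22 t=52ms (window 4): ALLOW
  req#23 t=54ms (window 4): ALLOW
  req#24 t=57ms (window 4): ALLOW
  req#25 t=59ms (window 4): ALLOW

Allowed counts by window: 5 5 5 5 5

Answer: 5 5 5 5 5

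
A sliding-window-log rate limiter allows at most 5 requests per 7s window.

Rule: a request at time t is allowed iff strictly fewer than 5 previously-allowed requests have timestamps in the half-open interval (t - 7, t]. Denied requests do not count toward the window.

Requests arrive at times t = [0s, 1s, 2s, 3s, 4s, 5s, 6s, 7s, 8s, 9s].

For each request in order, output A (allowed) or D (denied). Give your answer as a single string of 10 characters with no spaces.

Tracking allowed requests in the window:
  req#1 t=0s: ALLOW
  req#2 t=1s: ALLOW
  req#3 t=2s: ALLOW
  req#4 t=3s: ALLOW
  req#5 t=4s: ALLOW
  req#6 t=5s: DENY
  req#7 t=6s: DENY
  req#8 t=7s: ALLOW
  req#9 t=8s: ALLOW
  req#10 t=9s: ALLOW

Answer: AAAAADDAAA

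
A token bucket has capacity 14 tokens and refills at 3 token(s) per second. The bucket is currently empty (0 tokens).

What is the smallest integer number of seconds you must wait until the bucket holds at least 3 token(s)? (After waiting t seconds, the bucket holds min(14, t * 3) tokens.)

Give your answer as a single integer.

Answer: 1

Derivation:
Need t * 3 >= 3, so t >= 3/3.
Smallest integer t = ceil(3/3) = 1.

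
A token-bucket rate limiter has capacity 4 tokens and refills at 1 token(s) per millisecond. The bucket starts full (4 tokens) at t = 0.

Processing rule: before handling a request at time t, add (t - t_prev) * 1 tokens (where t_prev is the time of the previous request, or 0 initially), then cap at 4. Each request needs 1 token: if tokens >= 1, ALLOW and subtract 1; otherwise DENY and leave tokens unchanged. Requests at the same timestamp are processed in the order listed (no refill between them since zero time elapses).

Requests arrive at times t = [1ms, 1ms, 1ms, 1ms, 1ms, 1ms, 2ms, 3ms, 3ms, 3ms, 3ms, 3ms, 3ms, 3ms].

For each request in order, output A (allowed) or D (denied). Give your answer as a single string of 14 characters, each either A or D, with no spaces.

Answer: AAAADDAADDDDDD

Derivation:
Simulating step by step:
  req#1 t=1ms: ALLOW
  req#2 t=1ms: ALLOW
  req#3 t=1ms: ALLOW
  req#4 t=1ms: ALLOW
  req#5 t=1ms: DENY
  req#6 t=1ms: DENY
  req#7 t=2ms: ALLOW
  req#8 t=3ms: ALLOW
  req#9 t=3ms: DENY
  req#10 t=3ms: DENY
  req#11 t=3ms: DENY
  req#12 t=3ms: DENY
  req#13 t=3ms: DENY
  req#14 t=3ms: DENY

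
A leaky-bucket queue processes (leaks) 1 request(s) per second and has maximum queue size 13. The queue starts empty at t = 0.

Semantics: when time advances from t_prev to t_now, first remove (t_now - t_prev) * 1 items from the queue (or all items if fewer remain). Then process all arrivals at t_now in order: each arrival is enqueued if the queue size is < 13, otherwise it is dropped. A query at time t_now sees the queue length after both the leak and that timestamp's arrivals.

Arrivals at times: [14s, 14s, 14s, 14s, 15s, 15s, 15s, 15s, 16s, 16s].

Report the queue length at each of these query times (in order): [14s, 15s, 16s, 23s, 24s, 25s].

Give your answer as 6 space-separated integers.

Answer: 4 7 8 1 0 0

Derivation:
Queue lengths at query times:
  query t=14s: backlog = 4
  query t=15s: backlog = 7
  query t=16s: backlog = 8
  query t=23s: backlog = 1
  query t=24s: backlog = 0
  query t=25s: backlog = 0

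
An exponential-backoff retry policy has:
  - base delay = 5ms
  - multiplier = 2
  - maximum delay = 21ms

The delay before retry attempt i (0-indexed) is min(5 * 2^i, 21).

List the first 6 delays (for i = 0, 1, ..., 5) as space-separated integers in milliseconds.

Computing each delay:
  i=0: min(5*2^0, 21) = 5
  i=1: min(5*2^1, 21) = 10
  i=2: min(5*2^2, 21) = 20
  i=3: min(5*2^3, 21) = 21
  i=4: min(5*2^4, 21) = 21
  i=5: min(5*2^5, 21) = 21

Answer: 5 10 20 21 21 21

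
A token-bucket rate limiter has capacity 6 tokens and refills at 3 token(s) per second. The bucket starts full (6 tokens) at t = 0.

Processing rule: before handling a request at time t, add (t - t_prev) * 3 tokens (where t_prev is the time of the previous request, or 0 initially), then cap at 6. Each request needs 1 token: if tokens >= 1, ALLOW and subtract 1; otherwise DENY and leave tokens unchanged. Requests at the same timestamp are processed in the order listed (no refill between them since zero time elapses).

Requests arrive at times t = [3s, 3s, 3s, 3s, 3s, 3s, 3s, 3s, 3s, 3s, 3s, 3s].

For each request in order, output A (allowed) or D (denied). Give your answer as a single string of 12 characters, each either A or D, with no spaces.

Answer: AAAAAADDDDDD

Derivation:
Simulating step by step:
  req#1 t=3s: ALLOW
  req#2 t=3s: ALLOW
  req#3 t=3s: ALLOW
  req#4 t=3s: ALLOW
  req#5 t=3s: ALLOW
  req#6 t=3s: ALLOW
  req#7 t=3s: DENY
  req#8 t=3s: DENY
  req#9 t=3s: DENY
  req#10 t=3s: DENY
  req#11 t=3s: DENY
  req#12 t=3s: DENY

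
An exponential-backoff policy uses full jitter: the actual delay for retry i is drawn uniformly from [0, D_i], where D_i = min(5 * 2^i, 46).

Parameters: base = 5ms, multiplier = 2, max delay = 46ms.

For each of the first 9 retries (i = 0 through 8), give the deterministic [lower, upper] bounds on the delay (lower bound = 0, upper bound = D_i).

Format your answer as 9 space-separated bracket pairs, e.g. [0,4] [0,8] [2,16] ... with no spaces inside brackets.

Answer: [0,5] [0,10] [0,20] [0,40] [0,46] [0,46] [0,46] [0,46] [0,46]

Derivation:
Computing bounds per retry:
  i=0: D_i=min(5*2^0,46)=5, bounds=[0,5]
  i=1: D_i=min(5*2^1,46)=10, bounds=[0,10]
  i=2: D_i=min(5*2^2,46)=20, bounds=[0,20]
  i=3: D_i=min(5*2^3,46)=40, bounds=[0,40]
  i=4: D_i=min(5*2^4,46)=46, bounds=[0,46]
  i=5: D_i=min(5*2^5,46)=46, bounds=[0,46]
  i=6: D_i=min(5*2^6,46)=46, bounds=[0,46]
  i=7: D_i=min(5*2^7,46)=46, bounds=[0,46]
  i=8: D_i=min(5*2^8,46)=46, bounds=[0,46]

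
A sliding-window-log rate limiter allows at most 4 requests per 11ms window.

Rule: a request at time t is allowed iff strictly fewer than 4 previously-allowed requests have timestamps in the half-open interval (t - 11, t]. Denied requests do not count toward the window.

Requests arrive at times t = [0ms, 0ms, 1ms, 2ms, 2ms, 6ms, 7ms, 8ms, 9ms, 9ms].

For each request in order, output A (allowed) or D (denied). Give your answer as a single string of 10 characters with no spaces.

Tracking allowed requests in the window:
  req#1 t=0ms: ALLOW
  req#2 t=0ms: ALLOW
  req#3 t=1ms: ALLOW
  req#4 t=2ms: ALLOW
  req#5 t=2ms: DENY
  req#6 t=6ms: DENY
  req#7 t=7ms: DENY
  req#8 t=8ms: DENY
  req#9 t=9ms: DENY
  req#10 t=9ms: DENY

Answer: AAAADDDDDD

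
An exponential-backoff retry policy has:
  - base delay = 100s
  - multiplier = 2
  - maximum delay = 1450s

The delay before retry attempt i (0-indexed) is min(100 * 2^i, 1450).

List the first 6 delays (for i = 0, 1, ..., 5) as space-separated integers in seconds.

Answer: 100 200 400 800 1450 1450

Derivation:
Computing each delay:
  i=0: min(100*2^0, 1450) = 100
  i=1: min(100*2^1, 1450) = 200
  i=2: min(100*2^2, 1450) = 400
  i=3: min(100*2^3, 1450) = 800
  i=4: min(100*2^4, 1450) = 1450
  i=5: min(100*2^5, 1450) = 1450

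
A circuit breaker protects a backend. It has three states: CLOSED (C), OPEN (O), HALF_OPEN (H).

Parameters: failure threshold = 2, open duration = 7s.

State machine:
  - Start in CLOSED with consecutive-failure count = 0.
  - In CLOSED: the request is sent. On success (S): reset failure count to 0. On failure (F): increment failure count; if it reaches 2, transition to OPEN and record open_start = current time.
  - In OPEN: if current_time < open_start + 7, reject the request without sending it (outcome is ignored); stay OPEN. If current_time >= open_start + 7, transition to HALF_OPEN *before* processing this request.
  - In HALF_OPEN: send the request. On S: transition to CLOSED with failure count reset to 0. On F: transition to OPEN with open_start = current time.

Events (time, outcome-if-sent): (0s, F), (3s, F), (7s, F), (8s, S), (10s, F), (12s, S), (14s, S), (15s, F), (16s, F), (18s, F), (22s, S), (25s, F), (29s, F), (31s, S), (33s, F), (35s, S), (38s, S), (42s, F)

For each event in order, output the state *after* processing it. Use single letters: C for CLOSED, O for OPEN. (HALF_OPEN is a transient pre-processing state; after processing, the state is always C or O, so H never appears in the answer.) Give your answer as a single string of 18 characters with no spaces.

State after each event:
  event#1 t=0s outcome=F: state=CLOSED
  event#2 t=3s outcome=F: state=OPEN
  event#3 t=7s outcome=F: state=OPEN
  event#4 t=8s outcome=S: state=OPEN
  event#5 t=10s outcome=F: state=OPEN
  event#6 t=12s outcome=S: state=OPEN
  event#7 t=14s outcome=S: state=OPEN
  event#8 t=15s outcome=F: state=OPEN
  event#9 t=16s outcome=F: state=OPEN
  event#10 t=18s outcome=F: state=OPEN
  event#11 t=22s outcome=S: state=OPEN
  event#12 t=25s outcome=F: state=OPEN
  event#13 t=29s outcome=F: state=OPEN
  event#14 t=31s outcome=S: state=OPEN
  event#15 t=33s outcome=F: state=OPEN
  event#16 t=35s outcome=S: state=OPEN
  event#17 t=38s outcome=S: state=OPEN
  event#18 t=42s outcome=F: state=OPEN

Answer: COOOOOOOOOOOOOOOOO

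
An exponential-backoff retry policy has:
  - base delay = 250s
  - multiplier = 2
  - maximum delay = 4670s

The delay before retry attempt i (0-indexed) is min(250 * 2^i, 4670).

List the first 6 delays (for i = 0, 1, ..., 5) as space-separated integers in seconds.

Computing each delay:
  i=0: min(250*2^0, 4670) = 250
  i=1: min(250*2^1, 4670) = 500
  i=2: min(250*2^2, 4670) = 1000
  i=3: min(250*2^3, 4670) = 2000
  i=4: min(250*2^4, 4670) = 4000
  i=5: min(250*2^5, 4670) = 4670

Answer: 250 500 1000 2000 4000 4670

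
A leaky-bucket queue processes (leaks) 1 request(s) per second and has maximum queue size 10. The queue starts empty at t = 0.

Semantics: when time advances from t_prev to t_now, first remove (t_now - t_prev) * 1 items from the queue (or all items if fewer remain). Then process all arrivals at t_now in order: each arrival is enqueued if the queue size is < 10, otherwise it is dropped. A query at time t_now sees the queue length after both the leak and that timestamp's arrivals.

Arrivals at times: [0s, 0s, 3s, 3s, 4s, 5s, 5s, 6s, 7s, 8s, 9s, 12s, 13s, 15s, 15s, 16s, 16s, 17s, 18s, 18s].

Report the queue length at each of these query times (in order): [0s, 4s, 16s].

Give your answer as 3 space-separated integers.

Queue lengths at query times:
  query t=0s: backlog = 2
  query t=4s: backlog = 2
  query t=16s: backlog = 3

Answer: 2 2 3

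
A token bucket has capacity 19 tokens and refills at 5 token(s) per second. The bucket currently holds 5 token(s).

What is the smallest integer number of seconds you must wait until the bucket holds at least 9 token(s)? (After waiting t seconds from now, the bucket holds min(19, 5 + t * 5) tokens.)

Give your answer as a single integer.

Need 5 + t * 5 >= 9, so t >= 4/5.
Smallest integer t = ceil(4/5) = 1.

Answer: 1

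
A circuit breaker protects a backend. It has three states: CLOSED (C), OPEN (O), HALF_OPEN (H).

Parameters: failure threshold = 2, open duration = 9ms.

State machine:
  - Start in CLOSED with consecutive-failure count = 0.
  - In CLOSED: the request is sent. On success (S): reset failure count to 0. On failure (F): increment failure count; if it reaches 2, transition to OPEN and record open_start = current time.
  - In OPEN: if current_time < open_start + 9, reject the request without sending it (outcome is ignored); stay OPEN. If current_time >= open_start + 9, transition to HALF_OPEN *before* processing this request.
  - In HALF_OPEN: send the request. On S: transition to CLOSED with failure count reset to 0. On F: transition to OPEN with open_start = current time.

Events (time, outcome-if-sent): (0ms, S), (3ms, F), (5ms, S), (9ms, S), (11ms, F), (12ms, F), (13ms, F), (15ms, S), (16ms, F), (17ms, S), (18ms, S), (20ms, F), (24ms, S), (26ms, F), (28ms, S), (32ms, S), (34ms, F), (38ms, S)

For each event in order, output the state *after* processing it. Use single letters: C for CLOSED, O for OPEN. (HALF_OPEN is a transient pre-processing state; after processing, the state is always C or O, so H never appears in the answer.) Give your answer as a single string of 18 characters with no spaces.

Answer: CCCCCOOOOOOOCCCCCC

Derivation:
State after each event:
  event#1 t=0ms outcome=S: state=CLOSED
  event#2 t=3ms outcome=F: state=CLOSED
  event#3 t=5ms outcome=S: state=CLOSED
  event#4 t=9ms outcome=S: state=CLOSED
  event#5 t=11ms outcome=F: state=CLOSED
  event#6 t=12ms outcome=F: state=OPEN
  event#7 t=13ms outcome=F: state=OPEN
  event#8 t=15ms outcome=S: state=OPEN
  event#9 t=16ms outcome=F: state=OPEN
  event#10 t=17ms outcome=S: state=OPEN
  event#11 t=18ms outcome=S: state=OPEN
  event#12 t=20ms outcome=F: state=OPEN
  event#13 t=24ms outcome=S: state=CLOSED
  event#14 t=26ms outcome=F: state=CLOSED
  event#15 t=28ms outcome=S: state=CLOSED
  event#16 t=32ms outcome=S: state=CLOSED
  event#17 t=34ms outcome=F: state=CLOSED
  event#18 t=38ms outcome=S: state=CLOSED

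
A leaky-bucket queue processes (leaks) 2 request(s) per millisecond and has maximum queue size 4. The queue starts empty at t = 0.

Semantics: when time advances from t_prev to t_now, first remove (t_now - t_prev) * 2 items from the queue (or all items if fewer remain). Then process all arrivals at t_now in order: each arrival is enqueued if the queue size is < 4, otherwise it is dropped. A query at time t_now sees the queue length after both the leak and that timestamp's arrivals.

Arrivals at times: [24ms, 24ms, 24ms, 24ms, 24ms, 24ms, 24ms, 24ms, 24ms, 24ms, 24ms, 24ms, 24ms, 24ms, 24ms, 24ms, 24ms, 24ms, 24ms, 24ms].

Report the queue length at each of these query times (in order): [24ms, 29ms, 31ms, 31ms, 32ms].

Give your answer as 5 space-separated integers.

Answer: 4 0 0 0 0

Derivation:
Queue lengths at query times:
  query t=24ms: backlog = 4
  query t=29ms: backlog = 0
  query t=31ms: backlog = 0
  query t=31ms: backlog = 0
  query t=32ms: backlog = 0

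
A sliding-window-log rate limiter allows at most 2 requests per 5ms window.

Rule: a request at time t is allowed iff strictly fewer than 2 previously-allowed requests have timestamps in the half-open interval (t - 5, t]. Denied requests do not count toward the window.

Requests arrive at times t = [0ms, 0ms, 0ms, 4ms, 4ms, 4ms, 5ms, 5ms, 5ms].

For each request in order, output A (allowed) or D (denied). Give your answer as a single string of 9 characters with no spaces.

Tracking allowed requests in the window:
  req#1 t=0ms: ALLOW
  req#2 t=0ms: ALLOW
  req#3 t=0ms: DENY
  req#4 t=4ms: DENY
  req#5 t=4ms: DENY
  req#6 t=4ms: DENY
  req#7 t=5ms: ALLOW
  req#8 t=5ms: ALLOW
  req#9 t=5ms: DENY

Answer: AADDDDAAD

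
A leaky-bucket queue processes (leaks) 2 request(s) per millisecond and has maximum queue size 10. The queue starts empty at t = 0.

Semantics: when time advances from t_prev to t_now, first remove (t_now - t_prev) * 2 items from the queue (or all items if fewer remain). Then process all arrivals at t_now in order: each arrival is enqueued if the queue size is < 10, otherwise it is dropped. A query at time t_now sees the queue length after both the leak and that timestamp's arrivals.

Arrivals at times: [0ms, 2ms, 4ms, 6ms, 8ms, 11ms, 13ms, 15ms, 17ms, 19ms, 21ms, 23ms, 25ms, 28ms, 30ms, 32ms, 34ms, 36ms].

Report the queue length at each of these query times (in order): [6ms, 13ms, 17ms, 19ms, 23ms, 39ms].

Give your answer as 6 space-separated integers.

Queue lengths at query times:
  query t=6ms: backlog = 1
  query t=13ms: backlog = 1
  query t=17ms: backlog = 1
  query t=19ms: backlog = 1
  query t=23ms: backlog = 1
  query t=39ms: backlog = 0

Answer: 1 1 1 1 1 0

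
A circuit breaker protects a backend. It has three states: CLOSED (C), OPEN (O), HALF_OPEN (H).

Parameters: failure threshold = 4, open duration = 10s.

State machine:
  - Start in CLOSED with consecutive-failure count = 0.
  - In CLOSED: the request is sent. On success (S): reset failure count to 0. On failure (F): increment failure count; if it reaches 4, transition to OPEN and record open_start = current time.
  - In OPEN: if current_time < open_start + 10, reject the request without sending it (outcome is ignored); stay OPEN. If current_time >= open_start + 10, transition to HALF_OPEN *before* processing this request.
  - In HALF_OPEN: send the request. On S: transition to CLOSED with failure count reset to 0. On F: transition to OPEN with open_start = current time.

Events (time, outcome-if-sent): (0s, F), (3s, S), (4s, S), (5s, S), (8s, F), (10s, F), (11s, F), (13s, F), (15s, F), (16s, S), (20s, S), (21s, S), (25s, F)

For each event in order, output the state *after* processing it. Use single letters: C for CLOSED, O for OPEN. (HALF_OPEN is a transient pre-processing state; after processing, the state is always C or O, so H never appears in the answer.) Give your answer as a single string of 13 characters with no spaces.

State after each event:
  event#1 t=0s outcome=F: state=CLOSED
  event#2 t=3s outcome=S: state=CLOSED
  event#3 t=4s outcome=S: state=CLOSED
  event#4 t=5s outcome=S: state=CLOSED
  event#5 t=8s outcome=F: state=CLOSED
  event#6 t=10s outcome=F: state=CLOSED
  event#7 t=11s outcome=F: state=CLOSED
  event#8 t=13s outcome=F: state=OPEN
  event#9 t=15s outcome=F: state=OPEN
  event#10 t=16s outcome=S: state=OPEN
  event#11 t=20s outcome=S: state=OPEN
  event#12 t=21s outcome=S: state=OPEN
  event#13 t=25s outcome=F: state=OPEN

Answer: CCCCCCCOOOOOO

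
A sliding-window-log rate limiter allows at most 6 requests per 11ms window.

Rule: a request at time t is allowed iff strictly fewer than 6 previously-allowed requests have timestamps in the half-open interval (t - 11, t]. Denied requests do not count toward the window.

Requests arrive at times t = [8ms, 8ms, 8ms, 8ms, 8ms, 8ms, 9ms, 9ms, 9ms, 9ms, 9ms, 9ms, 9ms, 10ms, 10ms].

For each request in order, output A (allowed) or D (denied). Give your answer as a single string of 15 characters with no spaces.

Answer: AAAAAADDDDDDDDD

Derivation:
Tracking allowed requests in the window:
  req#1 t=8ms: ALLOW
  req#2 t=8ms: ALLOW
  req#3 t=8ms: ALLOW
  req#4 t=8ms: ALLOW
  req#5 t=8ms: ALLOW
  req#6 t=8ms: ALLOW
  req#7 t=9ms: DENY
  req#8 t=9ms: DENY
  req#9 t=9ms: DENY
  req#10 t=9ms: DENY
  req#11 t=9ms: DENY
  req#12 t=9ms: DENY
  req#13 t=9ms: DENY
  req#14 t=10ms: DENY
  req#15 t=10ms: DENY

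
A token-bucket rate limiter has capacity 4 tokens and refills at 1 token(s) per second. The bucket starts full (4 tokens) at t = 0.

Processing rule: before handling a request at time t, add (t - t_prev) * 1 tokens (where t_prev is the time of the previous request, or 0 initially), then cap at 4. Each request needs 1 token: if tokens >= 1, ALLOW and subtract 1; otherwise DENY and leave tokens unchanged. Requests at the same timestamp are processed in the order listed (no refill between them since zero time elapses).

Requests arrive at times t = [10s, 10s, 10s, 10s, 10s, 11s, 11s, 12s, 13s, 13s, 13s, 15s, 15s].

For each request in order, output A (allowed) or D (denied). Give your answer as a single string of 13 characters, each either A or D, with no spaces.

Simulating step by step:
  req#1 t=10s: ALLOW
  req#2 t=10s: ALLOW
  req#3 t=10s: ALLOW
  req#4 t=10s: ALLOW
  req#5 t=10s: DENY
  req#6 t=11s: ALLOW
  req#7 t=11s: DENY
  req#8 t=12s: ALLOW
  req#9 t=13s: ALLOW
  req#10 t=13s: DENY
  req#11 t=13s: DENY
  req#12 t=15s: ALLOW
  req#13 t=15s: ALLOW

Answer: AAAADADAADDAA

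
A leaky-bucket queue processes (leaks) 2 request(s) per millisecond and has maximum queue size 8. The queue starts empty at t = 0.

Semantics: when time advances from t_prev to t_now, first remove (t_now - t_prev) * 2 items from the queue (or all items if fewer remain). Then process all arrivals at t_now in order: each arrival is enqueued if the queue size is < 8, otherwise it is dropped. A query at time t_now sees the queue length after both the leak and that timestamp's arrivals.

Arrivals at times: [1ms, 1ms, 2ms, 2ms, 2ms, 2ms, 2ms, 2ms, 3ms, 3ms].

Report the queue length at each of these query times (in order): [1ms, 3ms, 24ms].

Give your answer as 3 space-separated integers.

Queue lengths at query times:
  query t=1ms: backlog = 2
  query t=3ms: backlog = 6
  query t=24ms: backlog = 0

Answer: 2 6 0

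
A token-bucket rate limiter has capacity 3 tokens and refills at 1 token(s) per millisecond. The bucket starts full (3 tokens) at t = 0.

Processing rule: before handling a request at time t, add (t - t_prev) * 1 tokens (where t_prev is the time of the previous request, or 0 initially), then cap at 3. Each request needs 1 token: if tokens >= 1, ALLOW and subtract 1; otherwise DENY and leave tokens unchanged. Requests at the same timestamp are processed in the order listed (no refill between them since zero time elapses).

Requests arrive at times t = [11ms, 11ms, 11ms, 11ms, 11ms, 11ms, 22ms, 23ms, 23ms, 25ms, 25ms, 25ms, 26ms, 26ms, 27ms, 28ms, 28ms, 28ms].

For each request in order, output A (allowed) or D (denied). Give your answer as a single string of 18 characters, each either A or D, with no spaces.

Answer: AAADDDAAAAAAADAADD

Derivation:
Simulating step by step:
  req#1 t=11ms: ALLOW
  req#2 t=11ms: ALLOW
  req#3 t=11ms: ALLOW
  req#4 t=11ms: DENY
  req#5 t=11ms: DENY
  req#6 t=11ms: DENY
  req#7 t=22ms: ALLOW
  req#8 t=23ms: ALLOW
  req#9 t=23ms: ALLOW
  req#10 t=25ms: ALLOW
  req#11 t=25ms: ALLOW
  req#12 t=25ms: ALLOW
  req#13 t=26ms: ALLOW
  req#14 t=26ms: DENY
  req#15 t=27ms: ALLOW
  req#16 t=28ms: ALLOW
  req#17 t=28ms: DENY
  req#18 t=28ms: DENY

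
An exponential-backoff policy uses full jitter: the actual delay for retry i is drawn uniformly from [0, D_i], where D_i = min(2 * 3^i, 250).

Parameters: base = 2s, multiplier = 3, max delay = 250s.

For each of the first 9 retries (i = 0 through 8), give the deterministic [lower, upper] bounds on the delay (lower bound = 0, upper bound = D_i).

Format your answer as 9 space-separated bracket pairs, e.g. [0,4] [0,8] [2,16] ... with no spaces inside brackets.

Computing bounds per retry:
  i=0: D_i=min(2*3^0,250)=2, bounds=[0,2]
  i=1: D_i=min(2*3^1,250)=6, bounds=[0,6]
  i=2: D_i=min(2*3^2,250)=18, bounds=[0,18]
  i=3: D_i=min(2*3^3,250)=54, bounds=[0,54]
  i=4: D_i=min(2*3^4,250)=162, bounds=[0,162]
  i=5: D_i=min(2*3^5,250)=250, bounds=[0,250]
  i=6: D_i=min(2*3^6,250)=250, bounds=[0,250]
  i=7: D_i=min(2*3^7,250)=250, bounds=[0,250]
  i=8: D_i=min(2*3^8,250)=250, bounds=[0,250]

Answer: [0,2] [0,6] [0,18] [0,54] [0,162] [0,250] [0,250] [0,250] [0,250]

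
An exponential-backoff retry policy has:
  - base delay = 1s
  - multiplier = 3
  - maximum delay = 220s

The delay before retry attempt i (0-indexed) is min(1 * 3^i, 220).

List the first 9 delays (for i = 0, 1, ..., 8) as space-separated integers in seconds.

Computing each delay:
  i=0: min(1*3^0, 220) = 1
  i=1: min(1*3^1, 220) = 3
  i=2: min(1*3^2, 220) = 9
  i=3: min(1*3^3, 220) = 27
  i=4: min(1*3^4, 220) = 81
  i=5: min(1*3^5, 220) = 220
  i=6: min(1*3^6, 220) = 220
  i=7: min(1*3^7, 220) = 220
  i=8: min(1*3^8, 220) = 220

Answer: 1 3 9 27 81 220 220 220 220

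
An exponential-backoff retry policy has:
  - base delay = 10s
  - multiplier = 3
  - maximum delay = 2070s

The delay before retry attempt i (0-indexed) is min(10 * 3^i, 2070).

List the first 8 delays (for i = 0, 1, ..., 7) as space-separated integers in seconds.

Answer: 10 30 90 270 810 2070 2070 2070

Derivation:
Computing each delay:
  i=0: min(10*3^0, 2070) = 10
  i=1: min(10*3^1, 2070) = 30
  i=2: min(10*3^2, 2070) = 90
  i=3: min(10*3^3, 2070) = 270
  i=4: min(10*3^4, 2070) = 810
  i=5: min(10*3^5, 2070) = 2070
  i=6: min(10*3^6, 2070) = 2070
  i=7: min(10*3^7, 2070) = 2070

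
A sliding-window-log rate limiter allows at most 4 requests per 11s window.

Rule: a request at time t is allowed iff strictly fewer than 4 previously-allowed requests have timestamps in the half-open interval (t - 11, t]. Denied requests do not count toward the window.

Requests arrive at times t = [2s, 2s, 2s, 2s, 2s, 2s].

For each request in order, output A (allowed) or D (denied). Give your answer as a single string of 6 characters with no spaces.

Tracking allowed requests in the window:
  req#1 t=2s: ALLOW
  req#2 t=2s: ALLOW
  req#3 t=2s: ALLOW
  req#4 t=2s: ALLOW
  req#5 t=2s: DENY
  req#6 t=2s: DENY

Answer: AAAADD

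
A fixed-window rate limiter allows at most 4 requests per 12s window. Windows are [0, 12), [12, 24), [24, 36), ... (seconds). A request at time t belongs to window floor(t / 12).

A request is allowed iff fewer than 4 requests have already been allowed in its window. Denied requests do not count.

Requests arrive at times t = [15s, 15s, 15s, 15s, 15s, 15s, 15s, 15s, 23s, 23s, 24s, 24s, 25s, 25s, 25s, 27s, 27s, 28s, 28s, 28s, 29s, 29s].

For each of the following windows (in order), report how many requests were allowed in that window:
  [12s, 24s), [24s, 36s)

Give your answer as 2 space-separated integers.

Processing requests:
  req#1 t=15s (window 1): ALLOW
  req#2 t=15s (window 1): ALLOW
  req#3 t=15s (window 1): ALLOW
  req#4 t=15s (window 1): ALLOW
  req#5 t=15s (window 1): DENY
  req#6 t=15s (window 1): DENY
  req#7 t=15s (window 1): DENY
  req#8 t=15s (window 1): DENY
  req#9 t=23s (window 1): DENY
  req#10 t=23s (window 1): DENY
  req#11 t=24s (window 2): ALLOW
  req#12 t=24s (window 2): ALLOW
  req#13 t=25s (window 2): ALLOW
  req#14 t=25s (window 2): ALLOW
  req#15 t=25s (window 2): DENY
  req#16 t=27s (window 2): DENY
  req#17 t=27s (window 2): DENY
  req#18 t=28s (window 2): DENY
  req#19 t=28s (window 2): DENY
  req#20 t=28s (window 2): DENY
  req#21 t=29s (window 2): DENY
  req#22 t=29s (window 2): DENY

Allowed counts by window: 4 4

Answer: 4 4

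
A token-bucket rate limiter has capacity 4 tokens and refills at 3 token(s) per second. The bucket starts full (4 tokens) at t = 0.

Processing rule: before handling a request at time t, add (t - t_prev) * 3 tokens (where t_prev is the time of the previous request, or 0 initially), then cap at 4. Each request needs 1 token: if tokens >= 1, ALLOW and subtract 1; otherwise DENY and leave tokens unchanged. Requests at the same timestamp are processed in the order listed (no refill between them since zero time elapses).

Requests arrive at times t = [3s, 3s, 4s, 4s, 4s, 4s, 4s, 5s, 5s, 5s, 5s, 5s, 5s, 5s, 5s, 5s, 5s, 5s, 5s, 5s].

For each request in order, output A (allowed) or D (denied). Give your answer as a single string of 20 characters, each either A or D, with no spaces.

Simulating step by step:
  req#1 t=3s: ALLOW
  req#2 t=3s: ALLOW
  req#3 t=4s: ALLOW
  req#4 t=4s: ALLOW
  req#5 t=4s: ALLOW
  req#6 t=4s: ALLOW
  req#7 t=4s: DENY
  req#8 t=5s: ALLOW
  req#9 t=5s: ALLOW
  req#10 t=5s: ALLOW
  req#11 t=5s: DENY
  req#12 t=5s: DENY
  req#13 t=5s: DENY
  req#14 t=5s: DENY
  req#15 t=5s: DENY
  req#16 t=5s: DENY
  req#17 t=5s: DENY
  req#18 t=5s: DENY
  req#19 t=5s: DENY
  req#20 t=5s: DENY

Answer: AAAAAADAAADDDDDDDDDD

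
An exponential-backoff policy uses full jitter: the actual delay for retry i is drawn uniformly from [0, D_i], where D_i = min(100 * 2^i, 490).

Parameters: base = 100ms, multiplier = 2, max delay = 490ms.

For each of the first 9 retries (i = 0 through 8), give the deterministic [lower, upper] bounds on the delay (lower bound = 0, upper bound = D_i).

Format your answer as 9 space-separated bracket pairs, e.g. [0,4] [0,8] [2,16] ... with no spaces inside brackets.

Answer: [0,100] [0,200] [0,400] [0,490] [0,490] [0,490] [0,490] [0,490] [0,490]

Derivation:
Computing bounds per retry:
  i=0: D_i=min(100*2^0,490)=100, bounds=[0,100]
  i=1: D_i=min(100*2^1,490)=200, bounds=[0,200]
  i=2: D_i=min(100*2^2,490)=400, bounds=[0,400]
  i=3: D_i=min(100*2^3,490)=490, bounds=[0,490]
  i=4: D_i=min(100*2^4,490)=490, bounds=[0,490]
  i=5: D_i=min(100*2^5,490)=490, bounds=[0,490]
  i=6: D_i=min(100*2^6,490)=490, bounds=[0,490]
  i=7: D_i=min(100*2^7,490)=490, bounds=[0,490]
  i=8: D_i=min(100*2^8,490)=490, bounds=[0,490]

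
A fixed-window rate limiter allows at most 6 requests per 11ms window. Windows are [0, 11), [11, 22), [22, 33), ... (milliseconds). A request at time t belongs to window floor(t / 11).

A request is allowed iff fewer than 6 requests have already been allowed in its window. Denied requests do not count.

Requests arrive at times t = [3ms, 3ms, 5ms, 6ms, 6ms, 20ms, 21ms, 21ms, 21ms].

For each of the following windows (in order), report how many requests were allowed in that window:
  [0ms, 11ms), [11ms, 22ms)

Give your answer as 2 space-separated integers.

Processing requests:
  req#1 t=3ms (window 0): ALLOW
  req#2 t=3ms (window 0): ALLOW
  req#3 t=5ms (window 0): ALLOW
  req#4 t=6ms (window 0): ALLOW
  req#5 t=6ms (window 0): ALLOW
  req#6 t=20ms (window 1): ALLOW
  req#7 t=21ms (window 1): ALLOW
  req#8 t=21ms (window 1): ALLOW
  req#9 t=21ms (window 1): ALLOW

Allowed counts by window: 5 4

Answer: 5 4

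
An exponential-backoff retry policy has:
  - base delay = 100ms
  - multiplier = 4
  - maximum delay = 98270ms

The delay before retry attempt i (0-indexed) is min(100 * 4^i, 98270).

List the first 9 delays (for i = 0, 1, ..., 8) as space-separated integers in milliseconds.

Computing each delay:
  i=0: min(100*4^0, 98270) = 100
  i=1: min(100*4^1, 98270) = 400
  i=2: min(100*4^2, 98270) = 1600
  i=3: min(100*4^3, 98270) = 6400
  i=4: min(100*4^4, 98270) = 25600
  i=5: min(100*4^5, 98270) = 98270
  i=6: min(100*4^6, 98270) = 98270
  i=7: min(100*4^7, 98270) = 98270
  i=8: min(100*4^8, 98270) = 98270

Answer: 100 400 1600 6400 25600 98270 98270 98270 98270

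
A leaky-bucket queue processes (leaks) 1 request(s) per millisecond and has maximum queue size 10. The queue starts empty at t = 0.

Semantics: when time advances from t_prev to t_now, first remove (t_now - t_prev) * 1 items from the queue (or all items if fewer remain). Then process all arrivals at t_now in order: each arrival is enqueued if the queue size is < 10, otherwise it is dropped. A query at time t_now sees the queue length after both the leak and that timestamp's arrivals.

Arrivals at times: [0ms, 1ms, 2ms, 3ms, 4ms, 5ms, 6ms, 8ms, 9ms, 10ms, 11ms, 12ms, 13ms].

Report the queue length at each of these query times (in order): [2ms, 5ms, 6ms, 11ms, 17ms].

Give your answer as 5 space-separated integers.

Answer: 1 1 1 1 0

Derivation:
Queue lengths at query times:
  query t=2ms: backlog = 1
  query t=5ms: backlog = 1
  query t=6ms: backlog = 1
  query t=11ms: backlog = 1
  query t=17ms: backlog = 0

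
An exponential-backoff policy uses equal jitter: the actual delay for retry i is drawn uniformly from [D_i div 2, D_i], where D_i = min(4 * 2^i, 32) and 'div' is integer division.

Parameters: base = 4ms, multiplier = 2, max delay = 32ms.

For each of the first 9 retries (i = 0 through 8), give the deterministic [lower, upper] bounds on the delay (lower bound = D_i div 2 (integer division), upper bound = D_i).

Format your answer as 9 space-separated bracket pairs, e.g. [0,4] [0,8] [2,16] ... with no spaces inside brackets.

Computing bounds per retry:
  i=0: D_i=min(4*2^0,32)=4, bounds=[2,4]
  i=1: D_i=min(4*2^1,32)=8, bounds=[4,8]
  i=2: D_i=min(4*2^2,32)=16, bounds=[8,16]
  i=3: D_i=min(4*2^3,32)=32, bounds=[16,32]
  i=4: D_i=min(4*2^4,32)=32, bounds=[16,32]
  i=5: D_i=min(4*2^5,32)=32, bounds=[16,32]
  i=6: D_i=min(4*2^6,32)=32, bounds=[16,32]
  i=7: D_i=min(4*2^7,32)=32, bounds=[16,32]
  i=8: D_i=min(4*2^8,32)=32, bounds=[16,32]

Answer: [2,4] [4,8] [8,16] [16,32] [16,32] [16,32] [16,32] [16,32] [16,32]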